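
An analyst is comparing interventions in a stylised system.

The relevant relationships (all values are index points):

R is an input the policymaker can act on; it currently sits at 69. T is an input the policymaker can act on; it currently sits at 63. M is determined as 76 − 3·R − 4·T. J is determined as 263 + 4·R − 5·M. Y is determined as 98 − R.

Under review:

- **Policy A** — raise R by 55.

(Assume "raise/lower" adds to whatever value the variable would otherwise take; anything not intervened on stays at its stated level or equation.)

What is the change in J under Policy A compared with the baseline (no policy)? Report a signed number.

Baseline:
  R = 69
  T = 63
  M = 76 − 3·69 − 4·63 = -383
  J = 263 + 4·69 − 5·(-383) = 2454
Policy A (R + 55):
  R = 69 + 55 = 124
  T = 63
  M = 76 − 3·124 − 4·63 = -548
  J = 263 + 4·124 − 5·(-548) = 3499
Change in J: 3499 − 2454 = 1045

1045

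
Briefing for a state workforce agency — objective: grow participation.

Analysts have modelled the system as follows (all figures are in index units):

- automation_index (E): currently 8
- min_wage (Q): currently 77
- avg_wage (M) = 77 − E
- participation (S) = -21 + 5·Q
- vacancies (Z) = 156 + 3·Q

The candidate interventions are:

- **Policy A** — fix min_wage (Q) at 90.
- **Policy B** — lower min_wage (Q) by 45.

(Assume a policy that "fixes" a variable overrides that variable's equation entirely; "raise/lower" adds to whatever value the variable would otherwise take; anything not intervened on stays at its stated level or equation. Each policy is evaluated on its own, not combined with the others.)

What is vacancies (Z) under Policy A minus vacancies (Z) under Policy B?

Policy A (Q := 90):
  Q = 90
  Z = 156 + 3·90 = 426
Policy B (Q − 45):
  Q = 77 − 45 = 32
  Z = 156 + 3·32 = 252
Z: 426 − 252 = 174

174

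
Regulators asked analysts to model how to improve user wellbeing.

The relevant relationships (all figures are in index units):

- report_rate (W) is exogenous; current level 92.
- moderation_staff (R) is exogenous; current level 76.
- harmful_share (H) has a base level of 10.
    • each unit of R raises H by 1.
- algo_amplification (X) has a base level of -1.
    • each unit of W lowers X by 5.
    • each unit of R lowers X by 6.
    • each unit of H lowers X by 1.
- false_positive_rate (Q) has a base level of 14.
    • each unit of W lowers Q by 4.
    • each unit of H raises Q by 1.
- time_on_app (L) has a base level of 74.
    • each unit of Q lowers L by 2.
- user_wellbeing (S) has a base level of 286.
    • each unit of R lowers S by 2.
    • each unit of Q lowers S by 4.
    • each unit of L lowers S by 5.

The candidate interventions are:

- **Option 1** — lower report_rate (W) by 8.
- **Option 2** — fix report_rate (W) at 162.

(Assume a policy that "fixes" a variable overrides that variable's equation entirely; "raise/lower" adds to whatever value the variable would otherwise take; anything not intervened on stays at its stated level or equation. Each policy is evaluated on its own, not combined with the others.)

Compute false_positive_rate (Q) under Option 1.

Option 1 (W − 8):
  W = 92 − 8 = 84
  R = 76
  H = 10 + 76 = 86
  Q = 14 − 4·84 + 86 = -236

-236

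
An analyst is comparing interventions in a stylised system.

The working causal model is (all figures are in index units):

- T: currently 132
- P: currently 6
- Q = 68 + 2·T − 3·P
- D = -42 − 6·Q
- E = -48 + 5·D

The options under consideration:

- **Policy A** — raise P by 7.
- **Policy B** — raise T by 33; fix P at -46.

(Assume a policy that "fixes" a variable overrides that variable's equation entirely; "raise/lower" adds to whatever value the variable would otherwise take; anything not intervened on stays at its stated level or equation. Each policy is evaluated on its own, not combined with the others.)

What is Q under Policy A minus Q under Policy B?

Policy A (P + 7):
  T = 132
  P = 6 + 7 = 13
  Q = 68 + 2·132 − 3·13 = 293
Policy B (T + 33, P := -46):
  T = 132 + 33 = 165
  P = -46
  Q = 68 + 2·165 − 3·(-46) = 536
Q: 293 − 536 = -243

-243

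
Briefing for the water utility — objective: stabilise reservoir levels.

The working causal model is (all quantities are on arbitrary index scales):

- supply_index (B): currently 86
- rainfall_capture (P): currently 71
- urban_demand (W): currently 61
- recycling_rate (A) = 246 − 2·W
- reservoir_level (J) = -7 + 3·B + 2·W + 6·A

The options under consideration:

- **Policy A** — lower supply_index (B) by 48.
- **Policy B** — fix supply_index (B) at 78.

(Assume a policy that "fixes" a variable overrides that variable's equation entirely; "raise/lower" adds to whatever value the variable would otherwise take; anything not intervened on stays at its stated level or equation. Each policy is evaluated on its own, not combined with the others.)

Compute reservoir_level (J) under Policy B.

Policy B (B := 78):
  B = 78
  W = 61
  A = 246 − 2·61 = 124
  J = -7 + 3·78 + 2·61 + 6·124 = 1093

1093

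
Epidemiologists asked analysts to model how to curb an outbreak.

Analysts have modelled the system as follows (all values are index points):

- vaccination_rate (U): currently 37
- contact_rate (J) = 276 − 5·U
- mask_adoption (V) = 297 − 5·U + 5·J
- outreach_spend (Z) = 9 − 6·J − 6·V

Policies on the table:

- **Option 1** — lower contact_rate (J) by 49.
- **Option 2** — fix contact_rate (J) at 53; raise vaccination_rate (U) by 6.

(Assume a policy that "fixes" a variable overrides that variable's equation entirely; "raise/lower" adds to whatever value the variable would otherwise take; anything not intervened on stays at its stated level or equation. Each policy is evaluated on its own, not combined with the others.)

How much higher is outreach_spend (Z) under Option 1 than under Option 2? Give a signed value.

Option 1 (J − 49):
  U = 37
  J = 276 − 5·37 (−49 from intervention) = 42
  V = 297 − 5·37 + 5·42 = 322
  Z = 9 − 6·42 − 6·322 = -2175
Option 2 (J := 53, U + 6):
  U = 37 + 6 = 43
  J = 53
  V = 297 − 5·43 + 5·53 = 347
  Z = 9 − 6·53 − 6·347 = -2391
Z: -2175 − (-2391) = 216

216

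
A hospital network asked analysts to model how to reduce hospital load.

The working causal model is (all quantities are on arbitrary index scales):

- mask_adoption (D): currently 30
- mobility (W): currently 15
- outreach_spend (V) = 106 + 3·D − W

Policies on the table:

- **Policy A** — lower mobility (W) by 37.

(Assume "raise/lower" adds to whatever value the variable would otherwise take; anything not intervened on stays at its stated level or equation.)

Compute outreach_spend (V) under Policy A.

218

Policy A (W − 37):
  D = 30
  W = 15 − 37 = -22
  V = 106 + 3·30 − (-22) = 218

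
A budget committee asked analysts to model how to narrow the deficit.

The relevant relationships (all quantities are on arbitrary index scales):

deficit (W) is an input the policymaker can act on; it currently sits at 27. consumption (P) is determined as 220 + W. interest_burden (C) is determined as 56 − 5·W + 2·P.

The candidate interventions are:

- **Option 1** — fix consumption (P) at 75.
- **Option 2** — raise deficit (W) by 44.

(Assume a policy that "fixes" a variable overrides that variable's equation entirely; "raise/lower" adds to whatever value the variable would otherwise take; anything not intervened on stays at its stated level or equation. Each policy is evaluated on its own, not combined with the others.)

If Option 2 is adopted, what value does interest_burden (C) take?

Option 2 (W + 44):
  W = 27 + 44 = 71
  P = 220 + 71 = 291
  C = 56 − 5·71 + 2·291 = 283

283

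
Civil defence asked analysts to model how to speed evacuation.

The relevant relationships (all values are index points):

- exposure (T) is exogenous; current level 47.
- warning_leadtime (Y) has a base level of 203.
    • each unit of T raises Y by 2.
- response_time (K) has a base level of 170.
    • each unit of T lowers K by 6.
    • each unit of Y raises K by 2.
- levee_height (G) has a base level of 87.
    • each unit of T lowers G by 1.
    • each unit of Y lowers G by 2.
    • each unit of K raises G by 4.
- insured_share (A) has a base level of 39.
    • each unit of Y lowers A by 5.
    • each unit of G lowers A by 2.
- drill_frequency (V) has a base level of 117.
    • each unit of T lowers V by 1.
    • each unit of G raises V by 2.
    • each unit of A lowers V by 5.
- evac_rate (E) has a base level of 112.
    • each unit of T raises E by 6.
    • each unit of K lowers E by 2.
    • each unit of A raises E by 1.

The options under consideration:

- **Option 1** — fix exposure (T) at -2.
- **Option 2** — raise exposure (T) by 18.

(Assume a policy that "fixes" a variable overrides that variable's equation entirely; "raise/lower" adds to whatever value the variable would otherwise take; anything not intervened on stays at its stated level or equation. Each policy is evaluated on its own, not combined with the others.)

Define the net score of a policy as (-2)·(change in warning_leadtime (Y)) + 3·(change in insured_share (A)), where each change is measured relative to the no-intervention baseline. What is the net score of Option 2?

792

Baseline:
  T = 47
  Y = 203 + 2·47 = 297
  K = 170 − 6·47 + 2·297 = 482
  G = 87 − 47 − 2·297 + 4·482 = 1374
  A = 39 − 5·297 − 2·1374 = -4194
Option 2 (T + 18):
  T = 47 + 18 = 65
  Y = 203 + 2·65 = 333
  K = 170 − 6·65 + 2·333 = 446
  G = 87 − 65 − 2·333 + 4·446 = 1140
  A = 39 − 5·333 − 2·1140 = -3906
ΔY = 333 − 297 = 36; ΔA = -3906 − (-4194) = 288
Score = (-2)·36 + 3·288 = 792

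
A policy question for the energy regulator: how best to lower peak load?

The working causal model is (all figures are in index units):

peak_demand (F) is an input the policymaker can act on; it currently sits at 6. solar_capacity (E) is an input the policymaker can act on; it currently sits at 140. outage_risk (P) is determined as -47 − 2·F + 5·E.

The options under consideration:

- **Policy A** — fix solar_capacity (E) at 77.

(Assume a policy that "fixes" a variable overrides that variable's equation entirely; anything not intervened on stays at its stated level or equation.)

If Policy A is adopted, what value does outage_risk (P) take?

326

Policy A (E := 77):
  F = 6
  E = 77
  P = -47 − 2·6 + 5·77 = 326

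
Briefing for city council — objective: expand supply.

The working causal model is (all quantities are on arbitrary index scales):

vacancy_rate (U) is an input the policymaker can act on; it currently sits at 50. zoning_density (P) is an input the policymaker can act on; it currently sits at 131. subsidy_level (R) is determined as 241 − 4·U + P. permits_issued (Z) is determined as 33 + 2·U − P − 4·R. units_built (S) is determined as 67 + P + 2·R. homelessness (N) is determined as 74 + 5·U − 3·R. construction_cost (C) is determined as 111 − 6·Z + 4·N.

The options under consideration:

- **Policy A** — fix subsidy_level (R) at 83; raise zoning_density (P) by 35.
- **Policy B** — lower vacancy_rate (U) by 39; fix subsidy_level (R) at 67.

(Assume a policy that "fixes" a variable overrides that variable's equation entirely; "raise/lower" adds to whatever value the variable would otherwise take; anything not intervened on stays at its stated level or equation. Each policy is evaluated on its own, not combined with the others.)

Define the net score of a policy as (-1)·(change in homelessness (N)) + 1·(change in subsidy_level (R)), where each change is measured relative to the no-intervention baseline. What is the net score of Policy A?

-356

Baseline:
  U = 50
  P = 131
  R = 241 − 4·50 + 131 = 172
  N = 74 + 5·50 − 3·172 = -192
Policy A (R := 83, P + 35):
  U = 50
  P = 131 + 35 = 166
  R = 83
  N = 74 + 5·50 − 3·83 = 75
ΔN = 75 − (-192) = 267; ΔR = 83 − 172 = -89
Score = (-1)·267 + 1·(-89) = -356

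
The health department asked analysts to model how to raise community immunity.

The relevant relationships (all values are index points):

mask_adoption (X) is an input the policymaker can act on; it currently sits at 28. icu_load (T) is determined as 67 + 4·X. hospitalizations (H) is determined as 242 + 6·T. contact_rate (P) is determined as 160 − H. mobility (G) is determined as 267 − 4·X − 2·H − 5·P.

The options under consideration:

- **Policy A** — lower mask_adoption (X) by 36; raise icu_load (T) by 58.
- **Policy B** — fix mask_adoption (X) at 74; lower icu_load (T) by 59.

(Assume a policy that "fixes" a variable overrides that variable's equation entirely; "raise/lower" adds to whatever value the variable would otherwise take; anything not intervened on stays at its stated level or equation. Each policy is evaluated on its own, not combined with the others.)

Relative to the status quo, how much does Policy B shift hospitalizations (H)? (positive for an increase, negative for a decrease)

750

Baseline:
  X = 28
  T = 67 + 4·28 = 179
  H = 242 + 6·179 = 1316
Policy B (X := 74, T − 59):
  X = 74
  T = 67 + 4·74 (−59 from intervention) = 304
  H = 242 + 6·304 = 2066
Change in H: 2066 − 1316 = 750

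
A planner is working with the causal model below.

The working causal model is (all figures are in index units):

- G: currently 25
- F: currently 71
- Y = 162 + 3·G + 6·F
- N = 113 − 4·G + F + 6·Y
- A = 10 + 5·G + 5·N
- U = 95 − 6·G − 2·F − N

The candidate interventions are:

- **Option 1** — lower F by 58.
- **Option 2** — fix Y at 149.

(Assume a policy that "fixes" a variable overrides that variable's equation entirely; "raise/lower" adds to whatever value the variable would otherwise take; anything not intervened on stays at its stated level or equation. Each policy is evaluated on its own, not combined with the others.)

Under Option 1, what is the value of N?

1916

Option 1 (F − 58):
  G = 25
  F = 71 − 58 = 13
  Y = 162 + 3·25 + 6·13 = 315
  N = 113 − 4·25 + 13 + 6·315 = 1916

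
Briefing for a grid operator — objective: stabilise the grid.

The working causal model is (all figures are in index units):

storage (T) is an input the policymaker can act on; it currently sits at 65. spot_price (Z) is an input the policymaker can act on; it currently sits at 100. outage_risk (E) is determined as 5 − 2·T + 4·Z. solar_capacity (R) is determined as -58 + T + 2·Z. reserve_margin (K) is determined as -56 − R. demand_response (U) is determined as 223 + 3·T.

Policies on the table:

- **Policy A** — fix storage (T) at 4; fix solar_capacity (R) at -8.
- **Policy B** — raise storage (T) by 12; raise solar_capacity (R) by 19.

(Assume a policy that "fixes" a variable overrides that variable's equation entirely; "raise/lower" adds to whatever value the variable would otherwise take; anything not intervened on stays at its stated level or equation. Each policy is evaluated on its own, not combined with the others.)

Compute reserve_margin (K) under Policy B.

-294

Policy B (T + 12, R + 19):
  T = 65 + 12 = 77
  Z = 100
  R = -58 + 77 + 2·100 (+19 from intervention) = 238
  K = -56 − 238 = -294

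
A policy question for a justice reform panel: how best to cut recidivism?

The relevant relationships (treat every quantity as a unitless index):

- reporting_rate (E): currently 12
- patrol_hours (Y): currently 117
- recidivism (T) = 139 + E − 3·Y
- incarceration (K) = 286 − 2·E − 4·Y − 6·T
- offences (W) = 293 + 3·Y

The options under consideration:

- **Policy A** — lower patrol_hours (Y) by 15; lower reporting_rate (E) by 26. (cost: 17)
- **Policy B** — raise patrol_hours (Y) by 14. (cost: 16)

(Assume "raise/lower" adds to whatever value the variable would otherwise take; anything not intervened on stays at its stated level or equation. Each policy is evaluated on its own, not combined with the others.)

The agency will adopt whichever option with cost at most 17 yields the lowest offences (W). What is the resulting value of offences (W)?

599

Policy A (Y − 15, E − 26):
  Y = 117 − 15 = 102
  W = 293 + 3·102 = 599
Policy B (Y + 14):
  Y = 117 + 14 = 131
  W = 293 + 3·131 = 686
Comparing — Policy A: W=599, Policy B: W=686. Lowest is 599 (Policy A).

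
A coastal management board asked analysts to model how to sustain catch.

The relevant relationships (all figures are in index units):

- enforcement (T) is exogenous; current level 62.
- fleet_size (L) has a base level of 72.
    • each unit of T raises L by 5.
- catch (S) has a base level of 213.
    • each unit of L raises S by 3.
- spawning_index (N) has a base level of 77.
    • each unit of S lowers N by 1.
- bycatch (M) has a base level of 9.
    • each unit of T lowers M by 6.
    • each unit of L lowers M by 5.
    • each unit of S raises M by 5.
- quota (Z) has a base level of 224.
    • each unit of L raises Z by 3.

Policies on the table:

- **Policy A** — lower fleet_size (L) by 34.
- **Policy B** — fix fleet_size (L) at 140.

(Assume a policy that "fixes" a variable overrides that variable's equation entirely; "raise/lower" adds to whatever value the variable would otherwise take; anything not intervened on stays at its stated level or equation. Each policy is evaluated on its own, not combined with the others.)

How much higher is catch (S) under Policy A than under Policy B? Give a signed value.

624

Policy A (L − 34):
  T = 62
  L = 72 + 5·62 (−34 from intervention) = 348
  S = 213 + 3·348 = 1257
Policy B (L := 140):
  T = 62
  L = 140
  S = 213 + 3·140 = 633
S: 1257 − 633 = 624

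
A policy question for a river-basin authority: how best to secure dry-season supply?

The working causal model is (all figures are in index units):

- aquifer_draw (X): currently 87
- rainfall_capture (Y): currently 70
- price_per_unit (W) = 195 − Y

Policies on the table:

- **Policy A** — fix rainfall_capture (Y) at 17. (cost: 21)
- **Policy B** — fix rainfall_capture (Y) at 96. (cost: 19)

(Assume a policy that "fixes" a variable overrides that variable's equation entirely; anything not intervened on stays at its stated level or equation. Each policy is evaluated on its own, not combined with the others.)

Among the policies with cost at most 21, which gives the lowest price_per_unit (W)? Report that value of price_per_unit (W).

Policy A (Y := 17):
  Y = 17
  W = 195 − 17 = 178
Policy B (Y := 96):
  Y = 96
  W = 195 − 96 = 99
Comparing — Policy A: W=178, Policy B: W=99. Lowest is 99 (Policy B).

99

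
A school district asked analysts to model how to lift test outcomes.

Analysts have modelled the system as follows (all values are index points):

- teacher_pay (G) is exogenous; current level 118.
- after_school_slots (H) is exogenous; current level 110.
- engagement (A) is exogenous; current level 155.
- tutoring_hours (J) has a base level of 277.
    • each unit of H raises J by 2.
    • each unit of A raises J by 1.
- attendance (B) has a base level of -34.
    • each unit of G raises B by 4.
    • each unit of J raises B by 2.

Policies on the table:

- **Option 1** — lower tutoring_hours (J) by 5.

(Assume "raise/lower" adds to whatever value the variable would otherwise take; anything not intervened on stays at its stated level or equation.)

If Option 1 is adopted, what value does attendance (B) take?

Option 1 (J − 5):
  G = 118
  H = 110
  A = 155
  J = 277 + 2·110 + 155 (−5 from intervention) = 647
  B = -34 + 4·118 + 2·647 = 1732

1732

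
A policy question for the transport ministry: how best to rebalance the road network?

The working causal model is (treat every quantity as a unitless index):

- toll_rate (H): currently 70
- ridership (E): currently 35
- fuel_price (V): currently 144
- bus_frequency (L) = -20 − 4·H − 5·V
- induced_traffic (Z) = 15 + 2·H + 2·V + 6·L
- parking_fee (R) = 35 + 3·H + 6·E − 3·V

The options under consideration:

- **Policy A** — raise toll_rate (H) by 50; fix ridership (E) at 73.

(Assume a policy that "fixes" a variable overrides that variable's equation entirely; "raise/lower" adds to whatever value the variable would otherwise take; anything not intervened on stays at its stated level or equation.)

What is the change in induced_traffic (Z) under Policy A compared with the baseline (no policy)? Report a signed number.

Baseline:
  H = 70
  V = 144
  L = -20 − 4·70 − 5·144 = -1020
  Z = 15 + 2·70 + 2·144 + 6·(-1020) = -5677
Policy A (H + 50, E := 73):
  H = 70 + 50 = 120
  V = 144
  L = -20 − 4·120 − 5·144 = -1220
  Z = 15 + 2·120 + 2·144 + 6·(-1220) = -6777
Change in Z: -6777 − (-5677) = -1100

-1100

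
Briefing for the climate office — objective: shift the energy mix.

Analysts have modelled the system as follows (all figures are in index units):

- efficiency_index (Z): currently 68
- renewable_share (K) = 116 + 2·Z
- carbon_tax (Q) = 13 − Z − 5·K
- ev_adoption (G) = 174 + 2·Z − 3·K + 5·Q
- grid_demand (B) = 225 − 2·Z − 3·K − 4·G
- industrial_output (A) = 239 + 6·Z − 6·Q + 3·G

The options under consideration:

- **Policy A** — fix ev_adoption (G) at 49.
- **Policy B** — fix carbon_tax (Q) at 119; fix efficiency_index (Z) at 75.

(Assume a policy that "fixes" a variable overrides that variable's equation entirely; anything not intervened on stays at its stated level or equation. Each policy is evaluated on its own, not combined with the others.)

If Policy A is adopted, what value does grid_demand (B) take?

-863

Policy A (G := 49):
  Z = 68
  K = 116 + 2·68 = 252
  Q = 13 − 68 − 5·252 = -1315
  G = 49
  B = 225 − 2·68 − 3·252 − 4·49 = -863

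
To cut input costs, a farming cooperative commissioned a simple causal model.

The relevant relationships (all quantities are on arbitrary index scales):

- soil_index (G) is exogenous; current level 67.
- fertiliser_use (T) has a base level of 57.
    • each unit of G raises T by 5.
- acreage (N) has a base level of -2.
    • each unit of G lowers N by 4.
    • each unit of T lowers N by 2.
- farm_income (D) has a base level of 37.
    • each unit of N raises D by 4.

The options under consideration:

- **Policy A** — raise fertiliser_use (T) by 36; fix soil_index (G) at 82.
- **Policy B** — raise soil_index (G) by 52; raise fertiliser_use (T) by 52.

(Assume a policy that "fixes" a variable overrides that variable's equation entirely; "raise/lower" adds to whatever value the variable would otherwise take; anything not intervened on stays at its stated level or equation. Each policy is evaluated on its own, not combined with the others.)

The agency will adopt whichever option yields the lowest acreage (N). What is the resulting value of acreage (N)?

Policy A (T + 36, G := 82):
  G = 82
  T = 57 + 5·82 (+36 from intervention) = 503
  N = -2 − 4·82 − 2·503 = -1336
Policy B (G + 52, T + 52):
  G = 67 + 52 = 119
  T = 57 + 5·119 (+52 from intervention) = 704
  N = -2 − 4·119 − 2·704 = -1886
Comparing — Policy A: N=-1336, Policy B: N=-1886. Lowest is -1886 (Policy B).

-1886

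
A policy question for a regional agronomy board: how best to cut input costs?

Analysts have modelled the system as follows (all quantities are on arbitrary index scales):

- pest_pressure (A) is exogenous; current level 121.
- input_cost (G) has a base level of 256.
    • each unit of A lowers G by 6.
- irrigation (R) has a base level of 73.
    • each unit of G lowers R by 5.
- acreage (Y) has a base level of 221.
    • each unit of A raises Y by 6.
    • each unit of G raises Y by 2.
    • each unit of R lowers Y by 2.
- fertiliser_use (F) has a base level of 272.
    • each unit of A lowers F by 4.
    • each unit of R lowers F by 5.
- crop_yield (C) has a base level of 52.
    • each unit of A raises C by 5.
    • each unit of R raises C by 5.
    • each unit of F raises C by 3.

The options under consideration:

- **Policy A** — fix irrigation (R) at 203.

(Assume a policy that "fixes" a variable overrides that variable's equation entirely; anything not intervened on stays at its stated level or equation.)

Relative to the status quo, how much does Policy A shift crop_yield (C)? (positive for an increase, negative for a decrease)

22200

Baseline:
  A = 121
  G = 256 − 6·121 = -470
  R = 73 − 5·(-470) = 2423
  F = 272 − 4·121 − 5·2423 = -12327
  C = 52 + 5·121 + 5·2423 + 3·(-12327) = -24209
Policy A (R := 203):
  A = 121
  G = 256 − 6·121 = -470
  R = 203
  F = 272 − 4·121 − 5·203 = -1227
  C = 52 + 5·121 + 5·203 + 3·(-1227) = -2009
Change in C: -2009 − (-24209) = 22200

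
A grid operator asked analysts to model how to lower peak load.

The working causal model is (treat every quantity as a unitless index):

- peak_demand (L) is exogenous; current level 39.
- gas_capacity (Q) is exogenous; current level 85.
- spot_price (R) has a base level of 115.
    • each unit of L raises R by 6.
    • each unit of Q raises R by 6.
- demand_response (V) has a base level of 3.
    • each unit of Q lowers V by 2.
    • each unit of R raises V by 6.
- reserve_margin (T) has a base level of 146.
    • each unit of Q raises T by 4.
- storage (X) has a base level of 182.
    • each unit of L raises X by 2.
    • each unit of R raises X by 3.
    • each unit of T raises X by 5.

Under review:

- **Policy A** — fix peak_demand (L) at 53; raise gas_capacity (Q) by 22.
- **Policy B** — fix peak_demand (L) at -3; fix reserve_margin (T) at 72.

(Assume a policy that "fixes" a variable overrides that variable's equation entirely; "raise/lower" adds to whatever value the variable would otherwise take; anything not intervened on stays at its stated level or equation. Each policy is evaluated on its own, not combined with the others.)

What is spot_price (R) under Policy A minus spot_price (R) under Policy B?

468

Policy A (L := 53, Q + 22):
  L = 53
  Q = 85 + 22 = 107
  R = 115 + 6·53 + 6·107 = 1075
Policy B (L := -3, T := 72):
  L = -3
  Q = 85
  R = 115 + 6·(-3) + 6·85 = 607
R: 1075 − 607 = 468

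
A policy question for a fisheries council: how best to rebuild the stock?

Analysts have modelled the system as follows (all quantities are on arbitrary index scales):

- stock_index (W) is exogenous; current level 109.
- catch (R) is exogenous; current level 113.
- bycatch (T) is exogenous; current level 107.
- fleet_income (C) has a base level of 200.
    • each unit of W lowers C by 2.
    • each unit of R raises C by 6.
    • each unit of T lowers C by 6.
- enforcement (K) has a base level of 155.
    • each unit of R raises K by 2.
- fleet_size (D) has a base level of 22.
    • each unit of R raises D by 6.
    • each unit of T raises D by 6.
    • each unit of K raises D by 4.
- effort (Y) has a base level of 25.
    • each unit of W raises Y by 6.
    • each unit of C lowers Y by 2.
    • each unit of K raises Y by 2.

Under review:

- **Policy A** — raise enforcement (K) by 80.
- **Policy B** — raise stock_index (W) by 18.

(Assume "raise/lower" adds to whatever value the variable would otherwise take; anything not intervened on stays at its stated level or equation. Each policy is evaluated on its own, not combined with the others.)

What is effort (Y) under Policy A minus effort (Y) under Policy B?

Policy A (K + 80):
  W = 109
  R = 113
  T = 107
  C = 200 − 2·109 + 6·113 − 6·107 = 18
  K = 155 + 2·113 (+80 from intervention) = 461
  Y = 25 + 6·109 − 2·18 + 2·461 = 1565
Policy B (W + 18):
  W = 109 + 18 = 127
  R = 113
  T = 107
  C = 200 − 2·127 + 6·113 − 6·107 = -18
  K = 155 + 2·113 = 381
  Y = 25 + 6·127 − 2·(-18) + 2·381 = 1585
Y: 1565 − 1585 = -20

-20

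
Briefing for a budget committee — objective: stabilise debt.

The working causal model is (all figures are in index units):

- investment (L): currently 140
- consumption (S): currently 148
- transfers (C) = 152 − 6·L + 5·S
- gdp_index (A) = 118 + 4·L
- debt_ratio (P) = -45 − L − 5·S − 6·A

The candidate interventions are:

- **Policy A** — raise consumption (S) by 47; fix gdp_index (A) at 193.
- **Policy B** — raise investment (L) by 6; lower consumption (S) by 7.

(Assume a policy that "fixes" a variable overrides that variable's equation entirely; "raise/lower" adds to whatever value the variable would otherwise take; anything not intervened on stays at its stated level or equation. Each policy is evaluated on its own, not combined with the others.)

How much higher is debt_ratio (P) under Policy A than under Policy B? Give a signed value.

Policy A (S + 47, A := 193):
  L = 140
  S = 148 + 47 = 195
  A = 193
  P = -45 − 140 − 5·195 − 6·193 = -2318
Policy B (L + 6, S − 7):
  L = 140 + 6 = 146
  S = 148 − 7 = 141
  A = 118 + 4·146 = 702
  P = -45 − 146 − 5·141 − 6·702 = -5108
P: -2318 − (-5108) = 2790

2790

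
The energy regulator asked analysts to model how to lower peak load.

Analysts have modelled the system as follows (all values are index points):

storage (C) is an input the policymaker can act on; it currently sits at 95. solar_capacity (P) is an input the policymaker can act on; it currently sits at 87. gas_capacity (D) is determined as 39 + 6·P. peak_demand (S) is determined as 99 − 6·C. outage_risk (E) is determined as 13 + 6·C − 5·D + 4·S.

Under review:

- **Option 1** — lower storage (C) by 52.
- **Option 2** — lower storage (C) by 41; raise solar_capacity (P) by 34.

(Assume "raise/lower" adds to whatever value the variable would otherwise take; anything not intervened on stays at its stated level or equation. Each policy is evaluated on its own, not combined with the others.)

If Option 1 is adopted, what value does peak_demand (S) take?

-159

Option 1 (C − 52):
  C = 95 − 52 = 43
  S = 99 − 6·43 = -159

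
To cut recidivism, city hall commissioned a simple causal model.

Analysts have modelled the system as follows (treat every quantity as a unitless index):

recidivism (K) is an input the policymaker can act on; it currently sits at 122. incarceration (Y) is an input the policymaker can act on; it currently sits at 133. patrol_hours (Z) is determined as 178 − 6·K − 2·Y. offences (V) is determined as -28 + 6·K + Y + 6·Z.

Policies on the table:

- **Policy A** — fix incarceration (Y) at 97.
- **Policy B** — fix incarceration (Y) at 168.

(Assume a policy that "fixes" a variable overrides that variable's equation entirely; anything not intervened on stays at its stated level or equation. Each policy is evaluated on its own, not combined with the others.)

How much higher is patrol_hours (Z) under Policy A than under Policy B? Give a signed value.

Policy A (Y := 97):
  K = 122
  Y = 97
  Z = 178 − 6·122 − 2·97 = -748
Policy B (Y := 168):
  K = 122
  Y = 168
  Z = 178 − 6·122 − 2·168 = -890
Z: -748 − (-890) = 142

142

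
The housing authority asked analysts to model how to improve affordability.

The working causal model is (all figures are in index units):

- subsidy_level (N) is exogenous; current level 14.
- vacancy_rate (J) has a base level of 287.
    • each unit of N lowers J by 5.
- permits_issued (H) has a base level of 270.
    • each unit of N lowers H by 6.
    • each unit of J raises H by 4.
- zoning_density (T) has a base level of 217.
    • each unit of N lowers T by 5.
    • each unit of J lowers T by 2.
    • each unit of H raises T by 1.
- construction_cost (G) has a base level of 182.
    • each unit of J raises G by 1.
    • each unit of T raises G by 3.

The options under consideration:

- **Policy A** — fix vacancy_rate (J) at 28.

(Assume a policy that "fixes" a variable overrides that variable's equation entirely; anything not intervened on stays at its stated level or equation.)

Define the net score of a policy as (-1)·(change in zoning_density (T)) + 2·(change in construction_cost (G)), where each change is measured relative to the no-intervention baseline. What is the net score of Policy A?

-2268

Baseline:
  N = 14
  J = 287 − 5·14 = 217
  H = 270 − 6·14 + 4·217 = 1054
  T = 217 − 5·14 − 2·217 + 1054 = 767
  G = 182 + 217 + 3·767 = 2700
Policy A (J := 28):
  N = 14
  J = 28
  H = 270 − 6·14 + 4·28 = 298
  T = 217 − 5·14 − 2·28 + 298 = 389
  G = 182 + 28 + 3·389 = 1377
ΔT = 389 − 767 = -378; ΔG = 1377 − 2700 = -1323
Score = (-1)·(-378) + 2·(-1323) = -2268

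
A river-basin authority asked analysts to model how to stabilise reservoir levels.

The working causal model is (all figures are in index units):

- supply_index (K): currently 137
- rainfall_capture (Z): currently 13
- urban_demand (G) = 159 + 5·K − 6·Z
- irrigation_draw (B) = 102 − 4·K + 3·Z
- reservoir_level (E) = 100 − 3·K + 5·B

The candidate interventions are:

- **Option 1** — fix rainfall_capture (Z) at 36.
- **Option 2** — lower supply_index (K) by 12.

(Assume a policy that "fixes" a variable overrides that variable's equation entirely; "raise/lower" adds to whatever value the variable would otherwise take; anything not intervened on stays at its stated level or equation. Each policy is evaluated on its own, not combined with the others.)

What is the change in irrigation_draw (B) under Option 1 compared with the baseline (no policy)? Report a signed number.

Baseline:
  K = 137
  Z = 13
  B = 102 − 4·137 + 3·13 = -407
Option 1 (Z := 36):
  K = 137
  Z = 36
  B = 102 − 4·137 + 3·36 = -338
Change in B: -338 − (-407) = 69

69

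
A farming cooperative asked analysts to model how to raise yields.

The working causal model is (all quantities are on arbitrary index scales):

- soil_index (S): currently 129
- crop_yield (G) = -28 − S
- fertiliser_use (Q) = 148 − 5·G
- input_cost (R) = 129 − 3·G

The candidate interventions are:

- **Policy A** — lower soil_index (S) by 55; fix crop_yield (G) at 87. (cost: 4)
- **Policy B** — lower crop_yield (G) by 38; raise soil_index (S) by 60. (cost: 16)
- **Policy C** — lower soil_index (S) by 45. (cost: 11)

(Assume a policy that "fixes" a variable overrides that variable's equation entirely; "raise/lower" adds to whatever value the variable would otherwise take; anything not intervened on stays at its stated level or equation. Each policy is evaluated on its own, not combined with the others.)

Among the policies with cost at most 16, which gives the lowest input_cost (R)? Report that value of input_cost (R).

-132

Policy A (S − 55, G := 87):
  S = 129 − 55 = 74
  G = 87
  R = 129 − 3·87 = -132
Policy B (G − 38, S + 60):
  S = 129 + 60 = 189
  G = -28 − 189 (−38 from intervention) = -255
  R = 129 − 3·(-255) = 894
Policy C (S − 45):
  S = 129 − 45 = 84
  G = -28 − 84 = -112
  R = 129 − 3·(-112) = 465
Comparing — Policy A: R=-132, Policy B: R=894, Policy C: R=465. Lowest is -132 (Policy A).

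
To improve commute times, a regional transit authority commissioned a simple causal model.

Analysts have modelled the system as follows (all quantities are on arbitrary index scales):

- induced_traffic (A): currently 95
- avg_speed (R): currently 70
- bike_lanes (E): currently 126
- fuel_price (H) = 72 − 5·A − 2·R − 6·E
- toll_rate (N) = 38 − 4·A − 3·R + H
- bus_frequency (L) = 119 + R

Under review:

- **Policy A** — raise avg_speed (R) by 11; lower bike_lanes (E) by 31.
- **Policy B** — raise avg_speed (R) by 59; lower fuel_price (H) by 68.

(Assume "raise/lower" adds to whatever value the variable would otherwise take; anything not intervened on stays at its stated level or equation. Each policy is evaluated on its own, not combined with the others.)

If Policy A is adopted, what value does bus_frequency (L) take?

Policy A (R + 11, E − 31):
  R = 70 + 11 = 81
  L = 119 + 81 = 200

200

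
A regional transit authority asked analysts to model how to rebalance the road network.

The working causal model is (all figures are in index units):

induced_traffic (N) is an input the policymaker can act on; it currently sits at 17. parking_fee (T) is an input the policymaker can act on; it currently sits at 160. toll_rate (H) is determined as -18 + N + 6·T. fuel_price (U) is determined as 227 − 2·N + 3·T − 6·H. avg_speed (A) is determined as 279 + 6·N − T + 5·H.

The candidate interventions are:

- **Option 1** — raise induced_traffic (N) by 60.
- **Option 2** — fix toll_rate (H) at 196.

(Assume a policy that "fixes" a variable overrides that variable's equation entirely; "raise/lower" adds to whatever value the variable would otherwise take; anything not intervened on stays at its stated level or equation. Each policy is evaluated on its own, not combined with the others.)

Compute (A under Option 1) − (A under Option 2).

4475

Option 1 (N + 60):
  N = 17 + 60 = 77
  T = 160
  H = -18 + 77 + 6·160 = 1019
  A = 279 + 6·77 − 160 + 5·1019 = 5676
Option 2 (H := 196):
  N = 17
  T = 160
  H = 196
  A = 279 + 6·17 − 160 + 5·196 = 1201
A: 5676 − 1201 = 4475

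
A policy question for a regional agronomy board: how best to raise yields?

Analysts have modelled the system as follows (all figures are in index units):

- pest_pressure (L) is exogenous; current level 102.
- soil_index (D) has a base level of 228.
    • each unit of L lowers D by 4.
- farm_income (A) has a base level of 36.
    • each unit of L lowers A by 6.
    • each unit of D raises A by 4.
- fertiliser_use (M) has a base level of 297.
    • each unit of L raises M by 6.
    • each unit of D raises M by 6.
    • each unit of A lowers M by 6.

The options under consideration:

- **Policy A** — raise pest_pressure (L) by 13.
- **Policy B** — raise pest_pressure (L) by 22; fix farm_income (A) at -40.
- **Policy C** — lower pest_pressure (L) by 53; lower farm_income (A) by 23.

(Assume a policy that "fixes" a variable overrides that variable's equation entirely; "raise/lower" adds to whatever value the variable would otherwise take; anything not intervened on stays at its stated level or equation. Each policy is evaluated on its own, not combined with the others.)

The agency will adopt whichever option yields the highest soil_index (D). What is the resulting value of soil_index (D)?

32

Policy A (L + 13):
  L = 102 + 13 = 115
  D = 228 − 4·115 = -232
Policy B (L + 22, A := -40):
  L = 102 + 22 = 124
  D = 228 − 4·124 = -268
Policy C (L − 53, A − 23):
  L = 102 − 53 = 49
  D = 228 − 4·49 = 32
Comparing — Policy A: D=-232, Policy B: D=-268, Policy C: D=32. Highest is 32 (Policy C).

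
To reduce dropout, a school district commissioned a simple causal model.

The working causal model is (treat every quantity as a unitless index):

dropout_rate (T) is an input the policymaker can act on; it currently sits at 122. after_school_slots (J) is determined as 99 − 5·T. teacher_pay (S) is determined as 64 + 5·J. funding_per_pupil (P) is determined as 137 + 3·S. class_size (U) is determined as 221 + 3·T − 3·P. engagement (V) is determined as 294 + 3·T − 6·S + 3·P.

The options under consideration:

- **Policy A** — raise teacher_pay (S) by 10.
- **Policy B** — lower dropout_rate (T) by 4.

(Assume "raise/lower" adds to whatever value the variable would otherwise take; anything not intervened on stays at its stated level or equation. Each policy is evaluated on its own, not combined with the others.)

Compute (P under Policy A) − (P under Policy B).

Policy A (S + 10):
  T = 122
  J = 99 − 5·122 = -511
  S = 64 + 5·(-511) (+10 from intervention) = -2481
  P = 137 + 3·(-2481) = -7306
Policy B (T − 4):
  T = 122 − 4 = 118
  J = 99 − 5·118 = -491
  S = 64 + 5·(-491) = -2391
  P = 137 + 3·(-2391) = -7036
P: -7306 − (-7036) = -270

-270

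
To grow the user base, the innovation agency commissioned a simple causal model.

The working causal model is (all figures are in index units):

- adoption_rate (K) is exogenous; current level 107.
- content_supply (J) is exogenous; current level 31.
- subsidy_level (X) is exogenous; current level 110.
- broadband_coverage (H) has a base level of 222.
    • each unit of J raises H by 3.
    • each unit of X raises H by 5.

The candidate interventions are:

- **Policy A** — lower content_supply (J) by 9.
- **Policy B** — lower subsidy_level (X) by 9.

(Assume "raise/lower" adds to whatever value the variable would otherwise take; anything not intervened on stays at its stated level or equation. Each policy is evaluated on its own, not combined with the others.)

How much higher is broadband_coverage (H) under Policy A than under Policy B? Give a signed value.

18

Policy A (J − 9):
  J = 31 − 9 = 22
  X = 110
  H = 222 + 3·22 + 5·110 = 838
Policy B (X − 9):
  J = 31
  X = 110 − 9 = 101
  H = 222 + 3·31 + 5·101 = 820
H: 838 − 820 = 18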